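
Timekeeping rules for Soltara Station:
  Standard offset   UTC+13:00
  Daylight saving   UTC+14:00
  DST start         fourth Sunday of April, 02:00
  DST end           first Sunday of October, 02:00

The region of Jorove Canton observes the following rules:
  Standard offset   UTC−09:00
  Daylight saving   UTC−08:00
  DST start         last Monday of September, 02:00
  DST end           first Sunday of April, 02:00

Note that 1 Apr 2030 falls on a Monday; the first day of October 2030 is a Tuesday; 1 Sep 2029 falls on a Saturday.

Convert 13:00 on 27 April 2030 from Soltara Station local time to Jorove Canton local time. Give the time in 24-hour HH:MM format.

1 April 2030 is a Monday, so the first Sunday is April 7 and the fourth is April 28.
1 October 2030 is a Tuesday, so the first Sunday is October 6.
Daylight saving runs 28 April – 6 October; 27 April 2030 is outside that window, so Soltara Station is on standard time at UTC+13:00.
13:00 Soltara Station − 13h = 00:00 UTC.
1 September 2029 is a Saturday, so Mondays fall on 3, 10, 17, 24; the last is September 24.
1 April 2030 is a Monday, so the first Sunday is April 7.
At the standard offset (UTC−09:00), 00:00 UTC − 9h = 15:00 Jorove Canton standard time (rolling into the previous day, 26 April 2030).
The standard-time date in Jorove Canton, 26 April 2030, does not fall between 24 September 2029 and 7 April 2030, so daylight saving is not in effect and Jorove Canton is at UTC−09:00.
00:00 UTC − 9h = 15:00 Jorove Canton (rolling into the previous day, 26 April 2030).

15:00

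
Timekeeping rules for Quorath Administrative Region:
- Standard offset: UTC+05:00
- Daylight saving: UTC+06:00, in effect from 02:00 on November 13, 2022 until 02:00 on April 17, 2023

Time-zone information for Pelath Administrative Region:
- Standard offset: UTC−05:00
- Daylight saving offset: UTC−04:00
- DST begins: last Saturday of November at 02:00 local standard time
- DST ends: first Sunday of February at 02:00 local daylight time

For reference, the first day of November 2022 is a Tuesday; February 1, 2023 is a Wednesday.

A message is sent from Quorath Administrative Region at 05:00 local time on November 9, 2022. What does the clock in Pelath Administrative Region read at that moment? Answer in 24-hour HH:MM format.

Daylight saving runs 13 November 2022 – 17 April 2023; November 9, 2022 is outside that window, so Quorath Administrative Region is on standard time at UTC+05:00.
05:00 Quorath Administrative Region − 5h = 00:00 UTC.
1 November 2022 is a Tuesday, so Saturdays fall on 5, 12, 19, 26; the last is November 26.
1 February 2023 is a Wednesday, so the first Sunday is February 5.
At the standard offset (UTC−05:00), 00:00 UTC − 5h = 19:00 Pelath Administrative Region standard time (rolling into the previous day, 8 November 2022).
The standard-time date in Pelath Administrative Region, November 8, 2022, is outside the daylight-saving period (26 November 2022 – 5 February 2023), so Pelath Administrative Region is on standard time, UTC−05:00.
00:00 UTC − 5h = 19:00 Pelath Administrative Region (rolling into the previous day, 8 November 2022).

19:00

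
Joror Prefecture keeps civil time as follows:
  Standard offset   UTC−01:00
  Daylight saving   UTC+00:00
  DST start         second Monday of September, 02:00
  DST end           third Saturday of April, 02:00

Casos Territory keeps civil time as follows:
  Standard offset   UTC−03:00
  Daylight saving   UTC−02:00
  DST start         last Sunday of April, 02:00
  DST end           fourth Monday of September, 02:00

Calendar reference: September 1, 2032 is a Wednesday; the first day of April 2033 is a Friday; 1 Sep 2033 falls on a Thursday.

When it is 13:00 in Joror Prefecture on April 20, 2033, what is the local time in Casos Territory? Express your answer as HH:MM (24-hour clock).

11:00

1 September 2032 is a Wednesday, so the first Monday is September 6 and the second is September 13.
1 April 2033 is a Friday, so the first Saturday is April 2 and the third is April 16.
April 20, 2033 is outside the daylight-saving period (13 September 2032 – 16 April 2033), so Joror Prefecture is on standard time, UTC−01:00.
13:00 Joror Prefecture + 1h = 14:00 UTC.
1 April 2033 is a Friday, so Sundays fall on 3, 10, 17, 24; the last is April 24.
1 September 2033 is a Thursday, so the first Monday is September 5 and the fourth is September 26.
At the standard offset (UTC−03:00), 14:00 UTC − 3h = 11:00 Casos Territory standard time.
The standard-time date in Casos Territory, April 20, 2033, does not fall between 24 April and 26 September, so daylight saving is not in effect and Casos Territory is at UTC−03:00.
14:00 UTC − 3h = 11:00 Casos Territory.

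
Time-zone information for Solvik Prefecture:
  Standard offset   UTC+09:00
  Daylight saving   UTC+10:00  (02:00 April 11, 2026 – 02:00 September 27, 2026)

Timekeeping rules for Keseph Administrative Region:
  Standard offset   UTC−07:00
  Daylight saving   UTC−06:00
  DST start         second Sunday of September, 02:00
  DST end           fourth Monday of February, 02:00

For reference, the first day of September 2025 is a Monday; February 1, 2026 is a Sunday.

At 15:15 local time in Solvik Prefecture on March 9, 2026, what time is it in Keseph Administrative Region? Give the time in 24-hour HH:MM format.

March 9, 2026 is outside the daylight-saving period (11 April – 27 September), so Solvik Prefecture is on standard time, UTC+09:00.
15:15 Solvik Prefecture − 9h = 06:15 UTC.
1 September 2025 is a Monday, so the first Sunday is September 7 and the second is September 14.
1 February 2026 is a Sunday, so the first Monday is February 2 and the fourth is February 23.
At the standard offset (UTC−07:00), 06:15 UTC − 7h = 23:15 Keseph Administrative Region standard time (rolling into the previous day, 8 March 2026).
The standard-time date in Keseph Administrative Region, March 8, 2026, does not fall between 14 September 2025 and 23 February 2026, so daylight saving is not in effect and Keseph Administrative Region is at UTC−07:00.
06:15 UTC − 7h = 23:15 Keseph Administrative Region (rolling into the previous day, 8 March 2026).

23:15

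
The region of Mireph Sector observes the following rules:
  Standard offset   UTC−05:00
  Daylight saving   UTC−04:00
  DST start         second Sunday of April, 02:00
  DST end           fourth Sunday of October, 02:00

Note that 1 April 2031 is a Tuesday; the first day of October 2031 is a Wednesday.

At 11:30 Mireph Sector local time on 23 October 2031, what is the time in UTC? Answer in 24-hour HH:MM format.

1 April 2031 is a Tuesday, so the first Sunday is April 6 and the second is April 13.
1 October 2031 is a Wednesday, so the first Sunday is October 5 and the fourth is October 26.
23 October 2031 lies within the daylight-saving period (13 April – 26 October), so Mireph Sector is on daylight time, UTC−04:00.
11:30 local + 4h = 15:30 UTC.

15:30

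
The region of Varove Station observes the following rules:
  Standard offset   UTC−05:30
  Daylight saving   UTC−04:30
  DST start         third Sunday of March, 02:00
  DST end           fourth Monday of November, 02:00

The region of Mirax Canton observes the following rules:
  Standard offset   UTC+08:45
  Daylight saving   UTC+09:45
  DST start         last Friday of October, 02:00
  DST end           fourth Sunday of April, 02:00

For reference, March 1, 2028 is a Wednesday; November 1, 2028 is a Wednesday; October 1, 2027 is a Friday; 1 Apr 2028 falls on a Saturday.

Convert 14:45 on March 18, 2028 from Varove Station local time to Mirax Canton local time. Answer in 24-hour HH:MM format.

06:00

1 March 2028 is a Wednesday, so the first Sunday is March 5 and the third is March 19.
1 November 2028 is a Wednesday, so the first Monday is November 6 and the fourth is November 27.
Daylight saving runs 19 March – 27 November; March 18, 2028 is outside that window, so Varove Station is on standard time at UTC−05:30.
14:45 Varove Station + 5h30m = 20:15 UTC.
1 October 2027 is a Friday, so Fridays fall on 1, 8, 15, 22, 29; the last is October 29.
1 April 2028 is a Saturday, so the first Sunday is April 2 and the fourth is April 23.
At the standard offset (UTC+08:45), 20:15 UTC + 8h45m = 05:00 Mirax Canton standard time (rolling into the next day, 19 March 2028).
The standard-time date in Mirax Canton, March 19, 2028, falls between 29 October 2027 and 23 April 2028, so daylight saving is in effect and Mirax Canton is at UTC+09:45.
20:15 UTC + 9h45m = 06:00 Mirax Canton (rolling into the next day, 19 March 2028).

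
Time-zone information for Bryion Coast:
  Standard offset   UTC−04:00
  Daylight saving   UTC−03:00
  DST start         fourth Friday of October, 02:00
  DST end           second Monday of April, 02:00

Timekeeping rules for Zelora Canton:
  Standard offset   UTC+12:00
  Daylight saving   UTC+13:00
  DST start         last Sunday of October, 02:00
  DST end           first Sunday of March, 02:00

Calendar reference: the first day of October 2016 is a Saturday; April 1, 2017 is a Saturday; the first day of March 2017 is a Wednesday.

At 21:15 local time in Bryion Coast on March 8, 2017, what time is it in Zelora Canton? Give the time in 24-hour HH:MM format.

12:15

1 October 2016 is a Saturday, so the first Friday is October 7 and the fourth is October 28.
1 April 2017 is a Saturday, so the first Monday is April 3 and the second is April 10.
March 8, 2017 falls between 28 October 2016 and 10 April 2017, so daylight saving is in effect and Bryion Coast is at UTC−03:00.
21:15 Bryion Coast + 3h = 00:15 UTC (rolling into the next day, 9 March 2017).
1 October 2016 is a Saturday, so Sundays fall on 2, 9, 16, 23, 30; the last is October 30.
1 March 2017 is a Wednesday, so the first Sunday is March 5.
At the standard offset (UTC+12:00), 00:15 UTC + 12h = 12:15 Zelora Canton standard time.
The standard-time date in Zelora Canton, March 9, 2017, does not fall between 30 October 2016 and 5 March 2017, so daylight saving is not in effect and Zelora Canton is at UTC+12:00.
00:15 UTC + 12h = 12:15 Zelora Canton.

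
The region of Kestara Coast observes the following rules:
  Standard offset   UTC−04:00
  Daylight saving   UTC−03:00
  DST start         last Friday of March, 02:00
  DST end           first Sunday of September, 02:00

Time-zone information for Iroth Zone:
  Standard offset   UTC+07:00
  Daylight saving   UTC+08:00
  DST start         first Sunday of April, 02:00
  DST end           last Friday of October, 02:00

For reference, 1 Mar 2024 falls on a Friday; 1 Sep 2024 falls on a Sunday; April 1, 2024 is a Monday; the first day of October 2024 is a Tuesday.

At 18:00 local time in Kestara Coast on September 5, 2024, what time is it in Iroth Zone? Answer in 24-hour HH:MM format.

06:00

1 March 2024 is a Friday, so Fridays fall on 1, 8, 15, 22, 29; the last is March 29.
1 September 2024 is a Sunday, so the first Sunday is September 1.
Daylight saving runs 29 March – 1 September; September 5, 2024 is outside that window, so Kestara Coast is on standard time at UTC−04:00.
18:00 Kestara Coast + 4h = 22:00 UTC.
1 April 2024 is a Monday, so the first Sunday is April 7.
1 October 2024 is a Tuesday, so Fridays fall on 4, 11, 18, 25; the last is October 25.
At the standard offset (UTC+07:00), 22:00 UTC + 7h = 05:00 Iroth Zone standard time (rolling into the next day, 6 September 2024).
The standard-time date in Iroth Zone, September 6, 2024, falls between 7 April and 25 October, so daylight saving is in effect and Iroth Zone is at UTC+08:00.
22:00 UTC + 8h = 06:00 Iroth Zone (rolling into the next day, 6 September 2024).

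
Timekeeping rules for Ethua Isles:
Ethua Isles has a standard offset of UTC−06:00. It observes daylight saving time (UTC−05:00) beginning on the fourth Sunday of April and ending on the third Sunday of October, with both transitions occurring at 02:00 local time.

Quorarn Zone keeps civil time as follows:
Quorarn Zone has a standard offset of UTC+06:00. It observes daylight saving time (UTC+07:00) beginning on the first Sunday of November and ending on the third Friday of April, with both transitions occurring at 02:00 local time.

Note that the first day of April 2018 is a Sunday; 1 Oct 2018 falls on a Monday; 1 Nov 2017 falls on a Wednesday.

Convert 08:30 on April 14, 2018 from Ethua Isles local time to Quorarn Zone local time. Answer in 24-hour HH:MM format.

1 April 2018 is a Sunday, so the first Sunday is April 1 and the fourth is April 22.
1 October 2018 is a Monday, so the first Sunday is October 7 and the third is October 21.
April 14, 2018 does not fall between 22 April and 21 October, so daylight saving is not in effect and Ethua Isles is at UTC−06:00.
08:30 Ethua Isles + 6h = 14:30 UTC.
1 November 2017 is a Wednesday, so the first Sunday is November 5.
1 April 2018 is a Sunday, so the first Friday is April 6 and the third is April 20.
At the standard offset (UTC+06:00), 14:30 UTC + 6h = 20:30 Quorarn Zone standard time.
The standard-time date in Quorarn Zone, April 14, 2018, lies within the daylight-saving period (5 November 2017 – 20 April 2018), so Quorarn Zone is on daylight time, UTC+07:00.
14:30 UTC + 7h = 21:30 Quorarn Zone.

21:30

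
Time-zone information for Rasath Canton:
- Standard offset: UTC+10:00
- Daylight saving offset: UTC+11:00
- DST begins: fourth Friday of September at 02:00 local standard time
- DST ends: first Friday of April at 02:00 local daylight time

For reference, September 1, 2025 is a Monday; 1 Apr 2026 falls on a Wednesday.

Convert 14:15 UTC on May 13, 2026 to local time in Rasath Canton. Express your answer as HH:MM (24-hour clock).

00:15

1 September 2025 is a Monday, so the first Friday is September 5 and the fourth is September 26.
1 April 2026 is a Wednesday, so the first Friday is April 3.
At the standard offset (UTC+10:00), 14:15 UTC + 10h = 00:15 Rasath Canton standard time (rolling into the next day, 14 May 2026).
The standard-time date in Rasath Canton, May 14, 2026, is outside the daylight-saving period (26 September 2025 – 3 April 2026), so Rasath Canton is on standard time, UTC+10:00.
14:15 UTC + 10h = 00:15 local (rolling into the next day, 14 May 2026).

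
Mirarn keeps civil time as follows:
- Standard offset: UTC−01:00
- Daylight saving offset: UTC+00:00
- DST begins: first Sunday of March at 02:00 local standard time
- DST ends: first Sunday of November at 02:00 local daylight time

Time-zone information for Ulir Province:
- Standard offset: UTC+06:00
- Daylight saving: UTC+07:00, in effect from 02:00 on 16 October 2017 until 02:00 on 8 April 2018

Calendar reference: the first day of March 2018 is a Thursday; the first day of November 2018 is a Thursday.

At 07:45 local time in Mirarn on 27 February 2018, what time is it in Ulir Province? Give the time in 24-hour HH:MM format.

1 March 2018 is a Thursday, so the first Sunday is March 4.
1 November 2018 is a Thursday, so the first Sunday is November 4.
27 February 2018 does not fall between 4 March and 4 November, so daylight saving is not in effect and Mirarn is at UTC−01:00.
07:45 Mirarn + 1h = 08:45 UTC.
At the standard offset (UTC+06:00), 08:45 UTC + 6h = 14:45 Ulir Province standard time.
The standard-time date in Ulir Province, 27 February 2018, falls between 16 October 2017 and 8 April 2018, so daylight saving is in effect and Ulir Province is at UTC+07:00.
08:45 UTC + 7h = 15:45 Ulir Province.

15:45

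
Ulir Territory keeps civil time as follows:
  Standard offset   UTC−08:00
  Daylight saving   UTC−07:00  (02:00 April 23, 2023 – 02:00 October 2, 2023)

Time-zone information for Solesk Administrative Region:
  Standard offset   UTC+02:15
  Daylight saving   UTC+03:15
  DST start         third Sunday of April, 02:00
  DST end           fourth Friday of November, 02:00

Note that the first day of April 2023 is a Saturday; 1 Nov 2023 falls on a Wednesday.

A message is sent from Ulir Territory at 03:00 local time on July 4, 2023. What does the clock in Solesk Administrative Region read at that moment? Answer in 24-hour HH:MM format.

13:15

Daylight saving runs 23 April – 2 October; July 4, 2023 is inside that window, so Ulir Territory is at UTC−07:00.
03:00 Ulir Territory + 7h = 10:00 UTC.
1 April 2023 is a Saturday, so the first Sunday is April 2 and the third is April 16.
1 November 2023 is a Wednesday, so the first Friday is November 3 and the fourth is November 24.
At the standard offset (UTC+02:15), 10:00 UTC + 2h15m = 12:15 Solesk Administrative Region standard time.
Daylight saving runs 16 April – 24 November; the standard-time date in Solesk Administrative Region, July 4, 2023, is inside that window, so Solesk Administrative Region is at UTC+03:15.
10:00 UTC + 3h15m = 13:15 Solesk Administrative Region.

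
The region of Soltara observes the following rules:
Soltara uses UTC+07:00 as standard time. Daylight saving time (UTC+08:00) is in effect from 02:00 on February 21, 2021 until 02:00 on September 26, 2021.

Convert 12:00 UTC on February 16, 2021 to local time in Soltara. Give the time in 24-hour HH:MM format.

19:00

At the standard offset (UTC+07:00), 12:00 UTC + 7h = 19:00 Soltara standard time.
The standard-time date in Soltara, February 16, 2021, does not fall between 21 February and 26 September, so daylight saving is not in effect and Soltara is at UTC+07:00.
12:00 UTC + 7h = 19:00 local.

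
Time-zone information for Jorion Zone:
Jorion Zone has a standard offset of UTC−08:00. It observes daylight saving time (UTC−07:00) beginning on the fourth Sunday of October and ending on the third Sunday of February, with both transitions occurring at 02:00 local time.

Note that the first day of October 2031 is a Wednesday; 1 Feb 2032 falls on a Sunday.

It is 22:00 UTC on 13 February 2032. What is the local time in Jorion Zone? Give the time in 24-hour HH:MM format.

15:00

1 October 2031 is a Wednesday, so the first Sunday is October 5 and the fourth is October 26.
1 February 2032 is a Sunday, so the first Sunday is February 1 and the third is February 15.
At the standard offset (UTC−08:00), 22:00 UTC − 8h = 14:00 Jorion Zone standard time.
The standard-time date in Jorion Zone, 13 February 2032, lies within the daylight-saving period (26 October 2031 – 15 February 2032), so Jorion Zone is on daylight time, UTC−07:00.
22:00 UTC − 7h = 15:00 local.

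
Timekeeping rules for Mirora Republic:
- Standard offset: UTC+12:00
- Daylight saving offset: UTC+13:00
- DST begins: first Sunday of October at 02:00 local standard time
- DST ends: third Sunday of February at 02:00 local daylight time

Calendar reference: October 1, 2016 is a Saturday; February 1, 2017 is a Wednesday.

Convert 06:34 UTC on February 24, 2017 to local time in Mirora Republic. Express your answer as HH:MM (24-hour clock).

1 October 2016 is a Saturday, so the first Sunday is October 2.
1 February 2017 is a Wednesday, so the first Sunday is February 5 and the third is February 19.
At the standard offset (UTC+12:00), 06:34 UTC + 12h = 18:34 Mirora Republic standard time.
The standard-time date in Mirora Republic, February 24, 2017, is outside the daylight-saving period (2 October 2016 – 19 February 2017), so Mirora Republic is on standard time, UTC+12:00.
06:34 UTC + 12h = 18:34 local.

18:34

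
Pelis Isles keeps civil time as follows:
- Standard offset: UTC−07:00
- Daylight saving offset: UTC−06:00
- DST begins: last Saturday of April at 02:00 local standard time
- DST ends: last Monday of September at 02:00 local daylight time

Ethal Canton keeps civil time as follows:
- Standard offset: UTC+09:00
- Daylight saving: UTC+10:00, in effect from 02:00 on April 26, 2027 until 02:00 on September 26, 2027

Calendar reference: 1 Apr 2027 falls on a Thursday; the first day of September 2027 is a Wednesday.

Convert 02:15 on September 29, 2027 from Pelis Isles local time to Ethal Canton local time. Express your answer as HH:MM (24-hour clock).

18:15

1 April 2027 is a Thursday, so Saturdays fall on 3, 10, 17, 24; the last is April 24.
1 September 2027 is a Wednesday, so Mondays fall on 6, 13, 20, 27; the last is September 27.
September 29, 2027 is outside the daylight-saving period (24 April – 27 September), so Pelis Isles is on standard time, UTC−07:00.
02:15 Pelis Isles + 7h = 09:15 UTC.
At the standard offset (UTC+09:00), 09:15 UTC + 9h = 18:15 Ethal Canton standard time.
The standard-time date in Ethal Canton, September 29, 2027, is outside the daylight-saving period (26 April – 26 September), so Ethal Canton is on standard time, UTC+09:00.
09:15 UTC + 9h = 18:15 Ethal Canton.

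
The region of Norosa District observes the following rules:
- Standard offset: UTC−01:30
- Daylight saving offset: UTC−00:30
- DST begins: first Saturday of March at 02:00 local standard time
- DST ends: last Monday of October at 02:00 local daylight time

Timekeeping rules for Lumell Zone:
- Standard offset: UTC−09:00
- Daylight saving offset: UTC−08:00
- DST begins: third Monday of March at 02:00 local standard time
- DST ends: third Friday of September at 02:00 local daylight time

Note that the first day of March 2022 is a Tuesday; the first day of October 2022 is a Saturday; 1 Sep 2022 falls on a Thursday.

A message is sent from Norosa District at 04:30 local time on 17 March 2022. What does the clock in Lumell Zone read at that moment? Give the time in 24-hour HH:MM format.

1 March 2022 is a Tuesday, so the first Saturday is March 5.
1 October 2022 is a Saturday, so Mondays fall on 3, 10, 17, 24, 31; the last is October 31.
17 March 2022 falls between 5 March and 31 October, so daylight saving is in effect and Norosa District is at UTC−00:30.
04:30 Norosa District + 0h30m = 05:00 UTC.
1 March 2022 is a Tuesday, so the first Monday is March 7 and the third is March 21.
1 September 2022 is a Thursday, so the first Friday is September 2 and the third is September 16.
At the standard offset (UTC−09:00), 05:00 UTC − 9h = 20:00 Lumell Zone standard time (rolling into the previous day, 16 March 2022).
The standard-time date in Lumell Zone, 16 March 2022, does not fall between 21 March and 16 September, so daylight saving is not in effect and Lumell Zone is at UTC−09:00.
05:00 UTC − 9h = 20:00 Lumell Zone (rolling into the previous day, 16 March 2022).

20:00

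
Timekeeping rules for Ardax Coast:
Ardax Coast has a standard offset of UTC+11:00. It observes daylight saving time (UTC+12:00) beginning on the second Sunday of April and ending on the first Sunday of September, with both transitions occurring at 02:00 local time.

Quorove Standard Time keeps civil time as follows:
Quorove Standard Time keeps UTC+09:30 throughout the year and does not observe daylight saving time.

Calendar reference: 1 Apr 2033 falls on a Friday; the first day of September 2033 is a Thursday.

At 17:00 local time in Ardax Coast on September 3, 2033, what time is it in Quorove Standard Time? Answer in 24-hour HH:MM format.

14:30

1 April 2033 is a Friday, so the first Sunday is April 3 and the second is April 10.
1 September 2033 is a Thursday, so the first Sunday is September 4.
Daylight saving runs 10 April – 4 September; September 3, 2033 is inside that window, so Ardax Coast is at UTC+12:00.
17:00 Ardax Coast − 12h = 05:00 UTC.
Quorove Standard Time stays on UTC+09:30 all year.
05:00 UTC + 9h30m = 14:30 Quorove Standard Time.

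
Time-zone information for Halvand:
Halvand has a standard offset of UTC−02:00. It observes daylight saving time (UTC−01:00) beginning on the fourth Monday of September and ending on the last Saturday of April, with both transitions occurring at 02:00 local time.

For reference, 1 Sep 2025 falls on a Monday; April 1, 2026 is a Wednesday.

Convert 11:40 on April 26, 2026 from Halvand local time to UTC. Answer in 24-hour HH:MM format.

1 September 2025 is a Monday, so the first Monday is September 1 and the fourth is September 22.
1 April 2026 is a Wednesday, so Saturdays fall on 4, 11, 18, 25; the last is April 25.
Daylight saving runs 22 September 2025 – 25 April 2026; April 26, 2026 is outside that window, so Halvand is on standard time at UTC−02:00.
11:40 local + 2h = 13:40 UTC.

13:40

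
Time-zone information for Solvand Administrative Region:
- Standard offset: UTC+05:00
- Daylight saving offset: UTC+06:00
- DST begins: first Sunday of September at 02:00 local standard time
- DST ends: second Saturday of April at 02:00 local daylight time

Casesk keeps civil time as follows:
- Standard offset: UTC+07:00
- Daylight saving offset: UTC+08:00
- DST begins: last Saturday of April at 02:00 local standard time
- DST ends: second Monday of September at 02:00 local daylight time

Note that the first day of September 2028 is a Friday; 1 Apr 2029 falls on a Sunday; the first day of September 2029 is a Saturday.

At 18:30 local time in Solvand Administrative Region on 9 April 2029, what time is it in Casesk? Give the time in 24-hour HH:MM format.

1 September 2028 is a Friday, so the first Sunday is September 3.
1 April 2029 is a Sunday, so the first Saturday is April 7 and the second is April 14.
Daylight saving runs 3 September 2028 – 14 April 2029; 9 April 2029 is inside that window, so Solvand Administrative Region is at UTC+06:00.
18:30 Solvand Administrative Region − 6h = 12:30 UTC.
1 April 2029 is a Sunday, so Saturdays fall on 7, 14, 21, 28; the last is April 28.
1 September 2029 is a Saturday, so the first Monday is September 3 and the second is September 10.
At the standard offset (UTC+07:00), 12:30 UTC + 7h = 19:30 Casesk standard time.
The standard-time date in Casesk, 9 April 2029, does not fall between 28 April and 10 September, so daylight saving is not in effect and Casesk is at UTC+07:00.
12:30 UTC + 7h = 19:30 Casesk.

19:30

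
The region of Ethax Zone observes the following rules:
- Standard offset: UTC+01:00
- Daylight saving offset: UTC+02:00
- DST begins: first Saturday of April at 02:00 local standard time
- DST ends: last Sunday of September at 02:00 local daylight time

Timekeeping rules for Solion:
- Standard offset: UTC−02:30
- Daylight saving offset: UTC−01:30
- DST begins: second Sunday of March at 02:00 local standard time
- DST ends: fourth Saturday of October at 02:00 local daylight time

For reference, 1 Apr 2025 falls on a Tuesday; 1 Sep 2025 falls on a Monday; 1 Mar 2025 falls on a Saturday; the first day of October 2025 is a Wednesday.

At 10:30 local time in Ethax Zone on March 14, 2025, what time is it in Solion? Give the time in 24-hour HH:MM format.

08:00

1 April 2025 is a Tuesday, so the first Saturday is April 5.
1 September 2025 is a Monday, so Sundays fall on 7, 14, 21, 28; the last is September 28.
March 14, 2025 does not fall between 5 April and 28 September, so daylight saving is not in effect and Ethax Zone is at UTC+01:00.
10:30 Ethax Zone − 1h = 09:30 UTC.
1 March 2025 is a Saturday, so the first Sunday is March 2 and the second is March 9.
1 October 2025 is a Wednesday, so the first Saturday is October 4 and the fourth is October 25.
At the standard offset (UTC−02:30), 09:30 UTC − 2h30m = 07:00 Solion standard time.
Daylight saving runs 9 March – 25 October; the standard-time date in Solion, March 14, 2025, is inside that window, so Solion is at UTC−01:30.
09:30 UTC − 1h30m = 08:00 Solion.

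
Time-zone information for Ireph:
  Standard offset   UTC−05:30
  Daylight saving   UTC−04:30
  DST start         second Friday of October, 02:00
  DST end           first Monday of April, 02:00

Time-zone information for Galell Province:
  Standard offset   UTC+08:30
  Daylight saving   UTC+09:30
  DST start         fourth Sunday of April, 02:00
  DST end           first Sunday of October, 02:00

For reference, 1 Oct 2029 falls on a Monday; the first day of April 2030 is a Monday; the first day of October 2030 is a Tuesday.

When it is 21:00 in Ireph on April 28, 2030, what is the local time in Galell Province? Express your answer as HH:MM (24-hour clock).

12:00

1 October 2029 is a Monday, so the first Friday is October 5 and the second is October 12.
1 April 2030 is a Monday, so the first Monday is April 1.
April 28, 2030 does not fall between 12 October 2029 and 1 April 2030, so daylight saving is not in effect and Ireph is at UTC−05:30.
21:00 Ireph + 5h30m = 02:30 UTC (rolling into the next day, 29 April 2030).
1 April 2030 is a Monday, so the first Sunday is April 7 and the fourth is April 28.
1 October 2030 is a Tuesday, so the first Sunday is October 6.
At the standard offset (UTC+08:30), 02:30 UTC + 8h30m = 11:00 Galell Province standard time.
The standard-time date in Galell Province, April 29, 2030, lies within the daylight-saving period (28 April – 6 October), so Galell Province is on daylight time, UTC+09:30.
02:30 UTC + 9h30m = 12:00 Galell Province.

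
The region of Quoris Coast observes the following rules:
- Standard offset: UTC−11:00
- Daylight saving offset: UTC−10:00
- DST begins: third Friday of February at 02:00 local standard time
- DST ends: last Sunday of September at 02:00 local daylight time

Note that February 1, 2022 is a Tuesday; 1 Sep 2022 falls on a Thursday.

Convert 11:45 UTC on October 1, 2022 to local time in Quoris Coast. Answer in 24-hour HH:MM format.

00:45

1 February 2022 is a Tuesday, so the first Friday is February 4 and the third is February 18.
1 September 2022 is a Thursday, so Sundays fall on 4, 11, 18, 25; the last is September 25.
At the standard offset (UTC−11:00), 11:45 UTC − 11h = 00:45 Quoris Coast standard time.
Daylight saving runs 18 February – 25 September; the standard-time date in Quoris Coast, October 1, 2022, is outside that window, so Quoris Coast is on standard time at UTC−11:00.
11:45 UTC − 11h = 00:45 local.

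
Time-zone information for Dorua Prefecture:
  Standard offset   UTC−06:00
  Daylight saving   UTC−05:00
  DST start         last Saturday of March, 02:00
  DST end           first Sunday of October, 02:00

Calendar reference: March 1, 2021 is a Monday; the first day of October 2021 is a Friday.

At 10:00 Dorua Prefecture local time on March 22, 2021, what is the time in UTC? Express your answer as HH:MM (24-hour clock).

16:00

1 March 2021 is a Monday, so Saturdays fall on 6, 13, 20, 27; the last is March 27.
1 October 2021 is a Friday, so the first Sunday is October 3.
March 22, 2021 is outside the daylight-saving period (27 March – 3 October), so Dorua Prefecture is on standard time, UTC−06:00.
10:00 local + 6h = 16:00 UTC.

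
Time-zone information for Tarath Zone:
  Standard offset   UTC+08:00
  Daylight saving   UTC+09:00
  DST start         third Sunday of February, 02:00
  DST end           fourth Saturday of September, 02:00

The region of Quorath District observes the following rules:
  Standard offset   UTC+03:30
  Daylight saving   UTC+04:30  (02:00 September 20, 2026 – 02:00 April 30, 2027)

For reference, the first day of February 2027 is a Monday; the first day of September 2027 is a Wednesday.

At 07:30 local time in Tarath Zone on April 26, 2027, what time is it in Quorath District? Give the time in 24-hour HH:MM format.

03:00

1 February 2027 is a Monday, so the first Sunday is February 7 and the third is February 21.
1 September 2027 is a Wednesday, so the first Saturday is September 4 and the fourth is September 25.
April 26, 2027 falls between 21 February and 25 September, so daylight saving is in effect and Tarath Zone is at UTC+09:00.
07:30 Tarath Zone − 9h = 22:30 UTC (rolling into the previous day, 25 April 2027).
At the standard offset (UTC+03:30), 22:30 UTC + 3h30m = 02:00 Quorath District standard time (rolling into the next day, 26 April 2027).
The standard-time date in Quorath District, April 26, 2027, falls between 20 September 2026 and 30 April 2027, so daylight saving is in effect and Quorath District is at UTC+04:30.
22:30 UTC + 4h30m = 03:00 Quorath District (rolling into the next day, 26 April 2027).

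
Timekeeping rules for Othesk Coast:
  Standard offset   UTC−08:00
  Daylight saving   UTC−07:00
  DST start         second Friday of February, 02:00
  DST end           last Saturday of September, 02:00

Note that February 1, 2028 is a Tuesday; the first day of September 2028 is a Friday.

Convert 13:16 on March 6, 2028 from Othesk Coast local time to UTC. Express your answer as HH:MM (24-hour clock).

20:16

1 February 2028 is a Tuesday, so the first Friday is February 4 and the second is February 11.
1 September 2028 is a Friday, so Saturdays fall on 2, 9, 16, 23, 30; the last is September 30.
March 6, 2028 falls between 11 February and 30 September, so daylight saving is in effect and Othesk Coast is at UTC−07:00.
13:16 local + 7h = 20:16 UTC.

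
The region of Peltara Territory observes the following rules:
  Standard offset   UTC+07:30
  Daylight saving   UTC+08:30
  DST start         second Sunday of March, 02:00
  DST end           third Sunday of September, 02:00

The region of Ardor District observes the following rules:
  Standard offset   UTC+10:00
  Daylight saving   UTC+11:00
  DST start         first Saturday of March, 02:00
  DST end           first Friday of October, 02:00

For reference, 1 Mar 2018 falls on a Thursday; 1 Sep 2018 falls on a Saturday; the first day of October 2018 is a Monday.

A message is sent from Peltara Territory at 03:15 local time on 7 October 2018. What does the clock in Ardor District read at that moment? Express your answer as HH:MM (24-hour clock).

1 March 2018 is a Thursday, so the first Sunday is March 4 and the second is March 11.
1 September 2018 is a Saturday, so the first Sunday is September 2 and the third is September 16.
7 October 2018 is outside the daylight-saving period (11 March – 16 September), so Peltara Territory is on standard time, UTC+07:30.
03:15 Peltara Territory − 7h30m = 19:45 UTC (rolling into the previous day, 6 October 2018).
1 March 2018 is a Thursday, so the first Saturday is March 3.
1 October 2018 is a Monday, so the first Friday is October 5.
At the standard offset (UTC+10:00), 19:45 UTC + 10h = 05:45 Ardor District standard time (rolling into the next day, 7 October 2018).
The standard-time date in Ardor District, 7 October 2018, does not fall between 3 March and 5 October, so daylight saving is not in effect and Ardor District is at UTC+10:00.
19:45 UTC + 10h = 05:45 Ardor District (rolling into the next day, 7 October 2018).

05:45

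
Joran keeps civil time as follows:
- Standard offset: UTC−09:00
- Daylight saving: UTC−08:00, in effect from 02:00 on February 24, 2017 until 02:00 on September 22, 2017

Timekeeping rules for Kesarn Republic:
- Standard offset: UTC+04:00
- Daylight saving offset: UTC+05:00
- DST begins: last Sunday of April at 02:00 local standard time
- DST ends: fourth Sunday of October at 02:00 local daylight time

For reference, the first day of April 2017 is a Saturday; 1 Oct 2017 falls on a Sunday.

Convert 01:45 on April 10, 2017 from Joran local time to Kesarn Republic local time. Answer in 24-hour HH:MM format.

Daylight saving runs 24 February – 22 September; April 10, 2017 is inside that window, so Joran is at UTC−08:00.
01:45 Joran + 8h = 09:45 UTC.
1 April 2017 is a Saturday, so Sundays fall on 2, 9, 16, 23, 30; the last is April 30.
1 October 2017 is a Sunday, so the first Sunday is October 1 and the fourth is October 22.
At the standard offset (UTC+04:00), 09:45 UTC + 4h = 13:45 Kesarn Republic standard time.
Daylight saving runs 30 April – 22 October; the standard-time date in Kesarn Republic, April 10, 2017, is outside that window, so Kesarn Republic is on standard time at UTC+04:00.
09:45 UTC + 4h = 13:45 Kesarn Republic.

13:45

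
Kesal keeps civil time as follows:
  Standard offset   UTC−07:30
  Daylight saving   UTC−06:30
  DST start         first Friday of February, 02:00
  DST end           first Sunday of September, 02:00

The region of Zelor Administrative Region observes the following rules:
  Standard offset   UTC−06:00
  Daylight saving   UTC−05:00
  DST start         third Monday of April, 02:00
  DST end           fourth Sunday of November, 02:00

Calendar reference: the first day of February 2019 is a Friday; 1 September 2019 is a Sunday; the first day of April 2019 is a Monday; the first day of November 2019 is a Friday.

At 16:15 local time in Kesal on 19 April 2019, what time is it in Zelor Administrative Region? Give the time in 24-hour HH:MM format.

1 February 2019 is a Friday, so the first Friday is February 1.
1 September 2019 is a Sunday, so the first Sunday is September 1.
Daylight saving runs 1 February – 1 September; 19 April 2019 is inside that window, so Kesal is at UTC−06:30.
16:15 Kesal + 6h30m = 22:45 UTC.
1 April 2019 is a Monday, so the first Monday is April 1 and the third is April 15.
1 November 2019 is a Friday, so the first Sunday is November 3 and the fourth is November 24.
At the standard offset (UTC−06:00), 22:45 UTC − 6h = 16:45 Zelor Administrative Region standard time.
The standard-time date in Zelor Administrative Region, 19 April 2019, lies within the daylight-saving period (15 April – 24 November), so Zelor Administrative Region is on daylight time, UTC−05:00.
22:45 UTC − 5h = 17:45 Zelor Administrative Region.

17:45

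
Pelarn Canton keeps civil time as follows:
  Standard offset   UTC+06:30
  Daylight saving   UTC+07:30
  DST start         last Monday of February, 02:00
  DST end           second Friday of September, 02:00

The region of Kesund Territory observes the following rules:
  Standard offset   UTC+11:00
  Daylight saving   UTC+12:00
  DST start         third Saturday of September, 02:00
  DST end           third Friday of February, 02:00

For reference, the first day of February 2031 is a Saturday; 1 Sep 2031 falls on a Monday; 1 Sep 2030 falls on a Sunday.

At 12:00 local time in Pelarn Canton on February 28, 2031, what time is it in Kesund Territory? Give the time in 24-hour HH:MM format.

15:30

1 February 2031 is a Saturday, so Mondays fall on 3, 10, 17, 24; the last is February 24.
1 September 2031 is a Monday, so the first Friday is September 5 and the second is September 12.
Daylight saving runs 24 February – 12 September; February 28, 2031 is inside that window, so Pelarn Canton is at UTC+07:30.
12:00 Pelarn Canton − 7h30m = 04:30 UTC.
1 September 2030 is a Sunday, so the first Saturday is September 7 and the third is September 21.
1 February 2031 is a Saturday, so the first Friday is February 7 and the third is February 21.
At the standard offset (UTC+11:00), 04:30 UTC + 11h = 15:30 Kesund Territory standard time.
The standard-time date in Kesund Territory, February 28, 2031, is outside the daylight-saving period (21 September 2030 – 21 February 2031), so Kesund Territory is on standard time, UTC+11:00.
04:30 UTC + 11h = 15:30 Kesund Territory.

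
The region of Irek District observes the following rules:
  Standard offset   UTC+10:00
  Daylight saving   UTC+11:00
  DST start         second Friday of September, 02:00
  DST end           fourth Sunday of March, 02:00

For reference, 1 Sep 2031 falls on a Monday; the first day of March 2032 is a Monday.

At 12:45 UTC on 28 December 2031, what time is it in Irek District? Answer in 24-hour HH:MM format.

23:45

1 September 2031 is a Monday, so the first Friday is September 5 and the second is September 12.
1 March 2032 is a Monday, so the first Sunday is March 7 and the fourth is March 28.
At the standard offset (UTC+10:00), 12:45 UTC + 10h = 22:45 Irek District standard time.
The standard-time date in Irek District, 28 December 2031, falls between 12 September 2031 and 28 March 2032, so daylight saving is in effect and Irek District is at UTC+11:00.
12:45 UTC + 11h = 23:45 local.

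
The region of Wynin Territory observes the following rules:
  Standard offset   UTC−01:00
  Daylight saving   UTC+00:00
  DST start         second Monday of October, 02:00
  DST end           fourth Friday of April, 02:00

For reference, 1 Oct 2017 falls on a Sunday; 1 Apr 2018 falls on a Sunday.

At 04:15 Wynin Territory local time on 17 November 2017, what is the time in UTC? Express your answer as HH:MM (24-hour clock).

04:15

1 October 2017 is a Sunday, so the first Monday is October 2 and the second is October 9.
1 April 2018 is a Sunday, so the first Friday is April 6 and the fourth is April 27.
17 November 2017 lies within the daylight-saving period (9 October 2017 – 27 April 2018), so Wynin Territory is on daylight time, UTC+00:00.
04:15 local − 0h = 04:15 UTC.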